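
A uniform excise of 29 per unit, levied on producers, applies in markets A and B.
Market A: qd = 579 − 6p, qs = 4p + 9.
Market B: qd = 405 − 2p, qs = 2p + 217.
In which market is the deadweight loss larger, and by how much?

Market A, by 588.7.

Market A: pre-tax p* = 57, q* = 237; post-tax q = 167.4; deadweight loss = 1009.2.
Market B: pre-tax p* = 47, q* = 311; post-tax q = 282; deadweight loss = 420.5.
Difference: 1009.2 vs 420.5 → market A is larger by 588.7.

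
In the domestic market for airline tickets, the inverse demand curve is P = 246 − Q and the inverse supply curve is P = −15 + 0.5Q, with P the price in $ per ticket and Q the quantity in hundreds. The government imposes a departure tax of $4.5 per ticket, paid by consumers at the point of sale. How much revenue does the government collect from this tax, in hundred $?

Tax revenue = $769.5 hundred.

Inverting to Q(P) form: Qd = 246 − P; Qs = 2P + 30.
Without the tax, 246 − P = 2P + 30 gives 3P = 216, so P* = $72 and Q* = 174.
With the tax collected from consumers, demand (in seller-price terms) shifts: Qd = 246 − (P + 4.5).
Solving gives Q = 171 with consumers paying $75 and suppliers receiving $70.5 (the $4.5 wedge).
Revenue = t · Q = 4.5 · 171 = $769.5.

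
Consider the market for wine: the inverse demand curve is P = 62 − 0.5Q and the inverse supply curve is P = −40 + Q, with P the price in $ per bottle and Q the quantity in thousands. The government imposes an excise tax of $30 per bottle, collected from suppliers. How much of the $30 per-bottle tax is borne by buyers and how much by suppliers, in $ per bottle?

Rewrite in direct form: Qd = 124 − 2P and Qs = P + 40.
Before the tax: set 124 − 2P = P + 40 → P* = $28, Q* = 68.
With the tax collected from suppliers, supply shifts: Qs = (P − 30) + 40.
New equilibrium: buyers pay $38, suppliers receive $8, Q = 48. (Wedge: Pb − Ps = 30.)
Burden on buyers: $10; on suppliers: $20. (They sum to $30.)

Buyers bear $10 per bottle; suppliers bear $20 per bottle.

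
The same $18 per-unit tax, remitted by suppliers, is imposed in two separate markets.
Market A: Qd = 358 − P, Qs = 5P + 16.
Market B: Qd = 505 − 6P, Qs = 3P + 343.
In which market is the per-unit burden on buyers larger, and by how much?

Market A, by $9.

Market A: pre-tax P* = $57, Q* = 301; post-tax Q = 286; per-unit burden on buyers = $15.
Market B: pre-tax P* = $18, Q* = 397; post-tax Q = 361; per-unit burden on buyers = $6.
Difference: $15 vs $6 → market A is larger by $9.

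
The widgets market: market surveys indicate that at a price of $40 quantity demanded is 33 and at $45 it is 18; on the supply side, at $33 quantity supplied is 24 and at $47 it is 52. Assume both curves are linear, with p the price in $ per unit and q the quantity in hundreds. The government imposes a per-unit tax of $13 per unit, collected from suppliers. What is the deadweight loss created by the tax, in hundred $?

Deadweight loss = $101.4 hundred.

Demand slope: (18 − 33)/(45 − 40) = -3, so qd = 153 − 3p.
Supply slope: (52 − 24)/(47 − 33) = 2, so qs = 2p − 42.
Before the tax: set 153 − 3p = 2p − 42 → p* = $39, q* = 36.
With the tax collected from suppliers, supply shifts: qs = 2(p − 13) − 42.
Solving gives q = 20.4 with buyers paying $44.2 and suppliers receiving $31.2 (the $13 wedge).
Quantity falls by |ΔQ| = |36 − 20.4| = 15.6.
DWL = ½ · t · |ΔQ| = ½ · 13 · 15.6 = $101.4.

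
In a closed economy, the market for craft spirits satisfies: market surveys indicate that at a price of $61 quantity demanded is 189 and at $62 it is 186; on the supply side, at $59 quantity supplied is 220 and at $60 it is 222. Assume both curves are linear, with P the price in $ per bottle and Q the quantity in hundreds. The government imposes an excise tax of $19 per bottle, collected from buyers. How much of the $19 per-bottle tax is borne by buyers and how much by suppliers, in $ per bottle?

Demand slope: (186 − 189)/(62 − 61) = -3, so Qd = 372 − 3P.
Supply slope: (222 − 220)/(60 − 59) = 2, so Qs = 2P + 102.
Without the tax, 372 − 3P = 2P + 102 gives 5P = 270, so P* = $54 and Q* = 210.
With the tax collected from buyers, demand (in seller-price terms) shifts: Qd = 372 − 3(P + 19).
Solving gives Q = 187.2 with buyers paying $61.6 and suppliers receiving $42.6 (the $19 wedge).
Burden on buyers: $7.6; on suppliers: $11.4. (They sum to $19.)

Buyers bear $7.6 per bottle; suppliers bear $11.4 per bottle.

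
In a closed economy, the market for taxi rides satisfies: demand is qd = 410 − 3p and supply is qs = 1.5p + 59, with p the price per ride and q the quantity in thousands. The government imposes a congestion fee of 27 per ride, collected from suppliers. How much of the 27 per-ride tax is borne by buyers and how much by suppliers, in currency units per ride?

Before the tax: set 410 − 3p = 1.5p + 59 → p* = 78, q* = 176.
With the tax collected from suppliers, supply shifts: qs = 1.5(p − 27) + 59.
Solving gives q = 149 with buyers paying 87 and suppliers receiving 60 (the 27 wedge).
Burden on buyers: 9; on suppliers: 18. (They sum to 27.)
The less price-elastic side of the market bears the larger share of a per-unit tax.

Buyers bear 9 per ride; suppliers bear 18 per ride.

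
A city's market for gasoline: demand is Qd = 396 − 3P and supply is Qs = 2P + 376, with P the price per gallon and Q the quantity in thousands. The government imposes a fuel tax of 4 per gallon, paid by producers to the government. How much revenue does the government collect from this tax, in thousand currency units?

Tax revenue = 1516.8 thousand.

Before the tax: set 396 − 3P = 2P + 376 → P* = 4, Q* = 384.
With the tax collected from producers, supply shifts: Qs = 2(P − 4) + 376.
New equilibrium: consumers pay 5.6, producers receive 1.6, Q = 379.2. (Wedge: Pb − Ps = 4.)
Revenue = t · Q = 4 · 379.2 = 1516.8.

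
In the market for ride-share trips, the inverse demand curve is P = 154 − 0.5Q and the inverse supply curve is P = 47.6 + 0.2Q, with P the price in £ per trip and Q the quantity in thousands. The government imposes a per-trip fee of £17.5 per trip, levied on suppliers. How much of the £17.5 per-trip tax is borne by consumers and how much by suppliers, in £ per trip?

Inverting to Q(P) form: Qd = 308 − 2P; Qs = 5P − 238.
Before the tax: set 308 − 2P = 5P − 238 → P* = £78, Q* = 152.
With the tax collected from suppliers, supply shifts: Qs = 5(P − 17.5) − 238.
New equilibrium: consumers pay £90.5, suppliers receive £73, Q = 127. (Wedge: Pb − Ps = 17.5.)
Burden on consumers: £12.5; on suppliers: £5. (They sum to £17.5.)

Consumers bear £12.5 per trip; suppliers bear £5 per trip.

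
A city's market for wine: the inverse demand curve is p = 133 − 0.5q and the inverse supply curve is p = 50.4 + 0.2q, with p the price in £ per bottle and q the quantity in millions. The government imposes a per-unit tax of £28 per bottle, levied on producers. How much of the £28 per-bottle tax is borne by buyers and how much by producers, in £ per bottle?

Buyers bear £20 per bottle; producers bear £8 per bottle.

Inverting to q(p) form: qd = 266 − 2p; qs = 5p − 252.
Without the tax, 266 − 2p = 5p − 252 gives 7p = 518, so p* = £74 and q* = 118.
With the tax collected from producers, supply shifts: qs = 5(p − 28) − 252.
New equilibrium: buyers pay £94, producers receive £66, q = 78. (Wedge: pb − ps = 28.)
Burden on buyers: £20; on producers: £8. (They sum to £28.)
The less price-elastic side of the market bears the larger share of a per-unit tax.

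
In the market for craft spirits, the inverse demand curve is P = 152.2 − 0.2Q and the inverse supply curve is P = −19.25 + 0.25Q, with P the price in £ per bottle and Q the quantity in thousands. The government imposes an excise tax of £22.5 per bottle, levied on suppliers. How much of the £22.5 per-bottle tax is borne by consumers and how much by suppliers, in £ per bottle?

Consumers bear £10 per bottle; suppliers bear £12.5 per bottle.

Rewrite in direct form: Qd = 761 − 5P and Qs = 4P + 77.
Without the tax, 761 − 5P = 4P + 77 gives 9P = 684, so P* = £76 and Q* = 381.
With the tax collected from suppliers, supply shifts: Qs = 4(P − 22.5) + 77.
New equilibrium: consumers pay £86, suppliers receive £63.5, Q = 331. (Wedge: Pb − Ps = 22.5.)
Burden on consumers: £10; on suppliers: £12.5. (They sum to £22.5.)
The less price-elastic side of the market bears the larger share of a per-unit tax.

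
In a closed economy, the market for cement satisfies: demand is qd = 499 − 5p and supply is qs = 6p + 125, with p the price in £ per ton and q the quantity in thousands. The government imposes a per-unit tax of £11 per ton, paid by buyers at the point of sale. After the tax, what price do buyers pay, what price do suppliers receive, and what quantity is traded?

Before the tax: set 499 − 5p = 6p + 125 → p* = £34, q* = 329.
With the tax collected from buyers, demand (in seller-price terms) shifts: qd = 499 − 5(p + 11).
New equilibrium: buyers pay £40, suppliers receive £29, q = 299. (Wedge: pb − ps = 11.)
The less price-elastic side of the market bears the larger share of a per-unit tax.

Buyers pay £40; suppliers receive £29; quantity = 299.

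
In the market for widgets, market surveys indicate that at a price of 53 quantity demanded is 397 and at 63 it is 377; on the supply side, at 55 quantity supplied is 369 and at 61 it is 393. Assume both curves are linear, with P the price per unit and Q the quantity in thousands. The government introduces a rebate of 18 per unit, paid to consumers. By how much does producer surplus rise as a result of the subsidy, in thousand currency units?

Demand slope: (377 − 397)/(63 − 53) = -2, so Qd = 503 − 2P.
Supply slope: (393 − 369)/(61 − 55) = 4, so Qs = 4P + 149.
Without the subsidy, 503 − 2P = 4P + 149 gives 6P = 354, so P* = 59 and Q* = 385.
With a per-unit subsidy paid to consumers, each effectively pays P − 18, so demand becomes Qd = 503 − 2(P − 18).
New equilibrium: consumers pay 47, producers receive 65, Q = 409. (Wedge: Pb − Ps = −18.)
ΔPS is the trapezoid between Q = 409 and Q = 385 of height 6: ½ · (385 + 409) · 6 = 2382.

Producer surplus rises by 2382 thousand.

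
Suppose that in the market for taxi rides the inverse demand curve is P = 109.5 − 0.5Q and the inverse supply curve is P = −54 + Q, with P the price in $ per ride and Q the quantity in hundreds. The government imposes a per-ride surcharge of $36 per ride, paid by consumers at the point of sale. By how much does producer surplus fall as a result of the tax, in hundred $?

Producer surplus falls by $2328 hundred.

Rewrite in direct form: Qd = 219 − 2P and Qs = P + 54.
Without the tax, 219 − 2P = P + 54 gives 3P = 165, so P* = $55 and Q* = 109.
With the tax collected from consumers, demand (in seller-price terms) shifts: Qd = 219 − 2(P + 36).
New equilibrium: consumers pay $67, producers receive $31, Q = 85. (Wedge: Pb − Ps = 36.)
ΔPS is the trapezoid between Q = 85 and Q = 109 of height $24: ½ · (109 + 85) · 24 = $2328.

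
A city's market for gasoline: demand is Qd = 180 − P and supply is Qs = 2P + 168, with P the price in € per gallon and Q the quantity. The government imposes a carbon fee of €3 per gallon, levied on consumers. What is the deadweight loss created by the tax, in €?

Deadweight loss = €3.

Before the tax: set 180 − P = 2P + 168 → P* = €4, Q* = 176.
With the tax collected from consumers, demand (in seller-price terms) shifts: Qd = 180 − (P + 3).
New equilibrium: consumers pay €6, producers receive €3, Q = 174. (Wedge: Pb − Ps = 3.)
Quantity falls by |ΔQ| = |176 − 174| = 2.
DWL = ½ · t · |ΔQ| = ½ · 3 · 2 = €3.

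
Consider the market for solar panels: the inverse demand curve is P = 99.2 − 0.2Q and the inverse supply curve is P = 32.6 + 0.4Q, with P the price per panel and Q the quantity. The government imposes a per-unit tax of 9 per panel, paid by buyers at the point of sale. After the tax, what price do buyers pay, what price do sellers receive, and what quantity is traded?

Inverting to Q(P) form: Qd = 496 − 5P; Qs = 2.5P − 81.5.
Before the tax: set 496 − 5P = 2.5P − 81.5 → P* = 77, Q* = 111.
With the tax collected from buyers, demand (in seller-price terms) shifts: Qd = 496 − 5(P + 9).
New equilibrium: buyers pay 80, sellers receive 71, Q = 96. (Wedge: Pb − Ps = 9.)
The less price-elastic side of the market bears the larger share of a per-unit tax.

Buyers pay 80; sellers receive 71; quantity = 96.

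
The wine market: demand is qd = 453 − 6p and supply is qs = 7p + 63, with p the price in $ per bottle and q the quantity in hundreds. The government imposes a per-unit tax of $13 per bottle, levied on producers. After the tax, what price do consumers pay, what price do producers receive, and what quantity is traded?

Before the tax: set 453 − 6p = 7p + 63 → p* = $30, q* = 273.
With the tax collected from producers, supply shifts: qs = 7(p − 13) + 63.
Solving gives q = 231 with consumers paying $37 and producers receiving $24 (the $13 wedge).

Consumers pay $37; producers receive $24; quantity = 231.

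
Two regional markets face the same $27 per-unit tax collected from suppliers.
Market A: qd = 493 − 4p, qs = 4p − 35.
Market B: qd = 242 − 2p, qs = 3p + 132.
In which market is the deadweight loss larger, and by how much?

Market A, by $291.6.

Market A: pre-tax p* = $66, q* = 229; post-tax q = 175; deadweight loss = $729.
Market B: pre-tax p* = $22, q* = 198; post-tax q = 165.6; deadweight loss = $437.4.
Difference: $729 vs $437.4 → market A is larger by $291.6.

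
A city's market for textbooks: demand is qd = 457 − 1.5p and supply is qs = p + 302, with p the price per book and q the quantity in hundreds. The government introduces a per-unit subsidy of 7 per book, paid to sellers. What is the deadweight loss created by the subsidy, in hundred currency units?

Deadweight loss = 14.7 hundred.

Before the subsidy: set 457 − 1.5p = p + 302 → p* = 62, q* = 364.
With a per-unit subsidy paid to sellers, each receives p + 7 per unit sold, so supply becomes qs = (p + 7) + 302.
New equilibrium: consumers pay 59.2, sellers receive 66.2, q = 368.2. (Wedge: pb − ps = −7.)
Quantity rises by |ΔQ| = |364 − 368.2| = 4.2.
DWL = ½ · t · |ΔQ| = ½ · 7 · 4.2 = 14.7.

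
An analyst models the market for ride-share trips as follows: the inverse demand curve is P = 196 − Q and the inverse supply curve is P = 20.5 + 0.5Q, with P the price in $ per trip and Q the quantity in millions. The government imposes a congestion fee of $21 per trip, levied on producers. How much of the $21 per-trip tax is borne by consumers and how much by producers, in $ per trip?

Consumers bear $14 per trip; producers bear $7 per trip.

Inverting to Q(P) form: Qd = 196 − P; Qs = 2P − 41.
Without the tax, 196 − P = 2P − 41 gives 3P = 237, so P* = $79 and Q* = 117.
With the tax collected from producers, supply shifts: Qs = 2(P − 21) − 41.
New equilibrium: consumers pay $93, producers receive $72, Q = 103. (Wedge: Pb − Ps = 21.)
Burden on consumers: $14; on producers: $7. (They sum to $21.)
The less price-elastic side of the market bears the larger share of a per-unit tax.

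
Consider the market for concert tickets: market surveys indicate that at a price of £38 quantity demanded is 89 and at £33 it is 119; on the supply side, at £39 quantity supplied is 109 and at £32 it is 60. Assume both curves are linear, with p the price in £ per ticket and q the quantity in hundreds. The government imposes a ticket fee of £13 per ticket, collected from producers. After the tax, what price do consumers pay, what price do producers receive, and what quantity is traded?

Demand slope: (119 − 89)/(33 − 38) = -6, so qd = 317 − 6p.
Supply slope: (60 − 109)/(32 − 39) = 7, so qs = 7p − 164.
Before the tax: set 317 − 6p = 7p − 164 → p* = £37, q* = 95.
With the tax collected from producers, supply shifts: qs = 7(p − 13) − 164.
New equilibrium: consumers pay £44, producers receive £31, q = 53. (Wedge: pb − ps = 13.)
The less price-elastic side of the market bears the larger share of a per-unit tax.

Consumers pay £44; producers receive £31; quantity = 53.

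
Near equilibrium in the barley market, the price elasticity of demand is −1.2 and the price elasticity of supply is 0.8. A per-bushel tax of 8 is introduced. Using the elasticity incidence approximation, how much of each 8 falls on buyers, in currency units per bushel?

Incidence ratio: buyers' share ≈ εs / (εs + |εd|) = 0.8 / (0.8 + 1.2) = 0.4.
So buyers bear ≈ 0.4 × 8 = 3.2; suppliers bear 4.8.

Buyers bear ≈ 3.2 per bushel.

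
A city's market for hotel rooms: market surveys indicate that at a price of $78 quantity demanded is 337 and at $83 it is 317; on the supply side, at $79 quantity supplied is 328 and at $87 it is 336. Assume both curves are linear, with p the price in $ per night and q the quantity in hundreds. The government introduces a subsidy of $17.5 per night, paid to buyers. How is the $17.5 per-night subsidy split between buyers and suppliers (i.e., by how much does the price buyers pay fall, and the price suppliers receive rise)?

Buyers gain $3.5 per night; suppliers gain $14 per night.

Demand slope: (317 − 337)/(83 − 78) = -4, so qd = 649 − 4p.
Supply slope: (336 − 328)/(87 − 79) = 1, so qs = p + 249.
Without the subsidy, 649 − 4p = p + 249 gives 5p = 400, so p* = $80 and q* = 329.
With a per-unit subsidy paid to buyers, each effectively pays p − 17.5, so demand becomes qd = 649 − 4(p − 17.5).
Solving gives q = 343 with buyers paying $76.5 and suppliers receiving $94 (the $17.5 wedge).
Gain to buyers: $3.5; to suppliers: $14. (They sum to $17.5.)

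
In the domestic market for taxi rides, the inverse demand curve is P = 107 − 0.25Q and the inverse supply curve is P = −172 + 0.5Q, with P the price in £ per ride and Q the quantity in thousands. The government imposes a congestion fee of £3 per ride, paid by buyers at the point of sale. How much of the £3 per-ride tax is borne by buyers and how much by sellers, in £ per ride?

Rewrite in direct form: Qd = 428 − 4P and Qs = 2P + 344.
Without the tax, 428 − 4P = 2P + 344 gives 6P = 84, so P* = £14 and Q* = 372.
With the tax collected from buyers, demand (in seller-price terms) shifts: Qd = 428 − 4(P + 3).
Solving gives Q = 368 with buyers paying £15 and sellers receiving £12 (the £3 wedge).
Burden on buyers: £1; on sellers: £2. (They sum to £3.)
The less price-elastic side of the market bears the larger share of a per-unit tax.

Buyers bear £1 per ride; sellers bear £2 per ride.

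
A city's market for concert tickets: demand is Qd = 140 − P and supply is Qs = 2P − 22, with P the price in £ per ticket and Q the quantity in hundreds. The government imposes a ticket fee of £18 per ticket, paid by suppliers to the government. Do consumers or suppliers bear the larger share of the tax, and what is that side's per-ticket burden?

Without the tax, 140 − P = 2P − 22 gives 3P = 162, so P* = £54 and Q* = 86.
With the tax collected from suppliers, supply shifts: Qs = 2(P − 18) − 22.
Solving gives Q = 74 with consumers paying £66 and suppliers receiving £48 (the £18 wedge).
Per-ticket burden: consumers £12, suppliers £6.
Consumers take the larger share because demand is less price-elastic here (demand slope 1 vs supply slope 2).
The less price-elastic side of the market bears the larger share of a per-unit tax.

Consumers bear the larger share: £12 per ticket.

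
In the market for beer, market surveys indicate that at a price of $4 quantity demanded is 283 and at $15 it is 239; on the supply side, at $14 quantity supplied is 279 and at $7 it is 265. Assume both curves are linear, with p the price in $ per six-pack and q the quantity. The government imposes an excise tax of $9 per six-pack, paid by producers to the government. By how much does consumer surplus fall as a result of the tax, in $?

Consumer surplus falls by $783.

Demand slope: (239 − 283)/(15 − 4) = -4, so qd = 299 − 4p.
Supply slope: (265 − 279)/(7 − 14) = 2, so qs = 2p + 251.
Before the tax: set 299 − 4p = 2p + 251 → p* = $8, q* = 267.
With the tax collected from producers, supply shifts: qs = 2(p − 9) + 251.
Solving gives q = 255 with consumers paying $11 and producers receiving $2 (the $9 wedge).
ΔCS is the trapezoid between Q = 255 and Q = 267 of height $3: ½ · (267 + 255) · 3 = $783.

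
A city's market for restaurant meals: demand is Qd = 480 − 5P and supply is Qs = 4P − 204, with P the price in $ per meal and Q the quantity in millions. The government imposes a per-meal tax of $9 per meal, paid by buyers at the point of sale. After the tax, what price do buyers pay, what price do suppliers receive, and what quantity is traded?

Buyers pay $80; suppliers receive $71; quantity = 80.

Before the tax: set 480 − 5P = 4P − 204 → P* = $76, Q* = 100.
With the tax collected from buyers, demand (in seller-price terms) shifts: Qd = 480 − 5(P + 9).
Solving gives Q = 80 with buyers paying $80 and suppliers receiving $71 (the $9 wedge).
The less price-elastic side of the market bears the larger share of a per-unit tax.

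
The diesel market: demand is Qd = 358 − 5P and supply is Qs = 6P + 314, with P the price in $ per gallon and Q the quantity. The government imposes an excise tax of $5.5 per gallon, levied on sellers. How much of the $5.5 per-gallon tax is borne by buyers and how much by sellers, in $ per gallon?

Buyers bear $3 per gallon; sellers bear $2.5 per gallon.

Without the tax, 358 − 5P = 6P + 314 gives 11P = 44, so P* = $4 and Q* = 338.
With the tax collected from sellers, supply shifts: Qs = 6(P − 5.5) + 314.
Solving gives Q = 323 with buyers paying $7 and sellers receiving $1.5 (the $5.5 wedge).
Burden on buyers: $3; on sellers: $2.5. (They sum to $5.5.)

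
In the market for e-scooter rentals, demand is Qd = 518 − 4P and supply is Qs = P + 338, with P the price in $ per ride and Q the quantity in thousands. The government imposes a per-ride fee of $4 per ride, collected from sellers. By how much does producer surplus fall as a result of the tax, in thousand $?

Producer surplus falls by $1191.68 thousand.

Before the tax: set 518 − 4P = P + 338 → P* = $36, Q* = 374.
With the tax collected from sellers, supply shifts: Qs = (P − 4) + 338.
Solving gives Q = 370.8 with buyers paying $36.8 and sellers receiving $32.8 (the $4 wedge).
ΔPS is the trapezoid between Q = 370.8 and Q = 374 of height $3.2: ½ · (374 + 370.8) · 3.2 = $1191.68.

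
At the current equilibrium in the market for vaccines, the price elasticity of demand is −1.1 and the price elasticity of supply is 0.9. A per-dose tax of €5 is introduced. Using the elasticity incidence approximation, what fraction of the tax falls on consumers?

Consumers' share ≈ 0.45.

Incidence ratio: consumers' share ≈ εs / (εs + |εd|) = 0.9 / (0.9 + 1.1) = 0.45.
Supply is the less elastic side, so consumers bear the smaller share.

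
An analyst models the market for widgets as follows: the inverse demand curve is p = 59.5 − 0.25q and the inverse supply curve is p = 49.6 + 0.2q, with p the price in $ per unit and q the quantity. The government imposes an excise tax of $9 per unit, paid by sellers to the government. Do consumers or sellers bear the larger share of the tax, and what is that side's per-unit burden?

Rewrite in direct form: qd = 238 − 4p and qs = 5p − 248.
Before the tax: set 238 − 4p = 5p − 248 → p* = $54, q* = 22.
With the tax collected from sellers, supply shifts: qs = 5(p − 9) − 248.
New equilibrium: consumers pay $59, sellers receive $50, q = 2. (Wedge: pb − ps = 9.)
Per-unit burden: consumers $5, sellers $4.
Consumers take the larger share because demand is less price-elastic here (demand slope 4 vs supply slope 5).

Consumers bear the larger share: $5 per unit.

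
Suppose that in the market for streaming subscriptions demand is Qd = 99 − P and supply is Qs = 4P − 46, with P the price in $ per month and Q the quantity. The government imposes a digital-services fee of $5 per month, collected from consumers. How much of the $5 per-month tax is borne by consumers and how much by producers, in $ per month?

Consumers bear $4 per month; producers bear $1 per month.

Without the tax, 99 − P = 4P − 46 gives 5P = 145, so P* = $29 and Q* = 70.
With the tax collected from consumers, demand (in seller-price terms) shifts: Qd = 99 − (P + 5).
New equilibrium: consumers pay $33, producers receive $28, Q = 66. (Wedge: Pb − Ps = 5.)
Burden on consumers: $4; on producers: $1. (They sum to $5.)
The less price-elastic side of the market bears the larger share of a per-unit tax.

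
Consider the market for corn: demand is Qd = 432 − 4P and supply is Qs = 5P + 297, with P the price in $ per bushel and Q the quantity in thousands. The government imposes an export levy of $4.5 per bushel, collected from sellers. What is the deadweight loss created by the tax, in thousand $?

Deadweight loss = $22.5 thousand.

Without the tax, 432 − 4P = 5P + 297 gives 9P = 135, so P* = $15 and Q* = 372.
With the tax collected from sellers, supply shifts: Qs = 5(P − 4.5) + 297.
New equilibrium: buyers pay $17.5, sellers receive $13, Q = 362. (Wedge: Pb − Ps = 4.5.)
Quantity falls by |ΔQ| = |372 − 362| = 10.
DWL = ½ · t · |ΔQ| = ½ · 4.5 · 10 = $22.5.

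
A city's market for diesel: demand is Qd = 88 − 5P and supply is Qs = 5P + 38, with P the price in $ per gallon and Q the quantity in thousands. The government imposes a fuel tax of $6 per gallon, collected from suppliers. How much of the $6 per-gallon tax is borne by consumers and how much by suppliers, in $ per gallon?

Consumers bear $3 per gallon; suppliers bear $3 per gallon.

Before the tax: set 88 − 5P = 5P + 38 → P* = $5, Q* = 63.
With the tax collected from suppliers, supply shifts: Qs = 5(P − 6) + 38.
New equilibrium: consumers pay $8, suppliers receive $2, Q = 48. (Wedge: Pb − Ps = 6.)
Burden on consumers: $3; on suppliers: $3. (They sum to $6.)
The less price-elastic side of the market bears the larger share of a per-unit tax.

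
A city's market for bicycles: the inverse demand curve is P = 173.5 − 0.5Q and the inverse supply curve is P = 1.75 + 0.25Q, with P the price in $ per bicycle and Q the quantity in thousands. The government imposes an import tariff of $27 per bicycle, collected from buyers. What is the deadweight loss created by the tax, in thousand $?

Deadweight loss = $486 thousand.

Inverting to Q(P) form: Qd = 347 − 2P; Qs = 4P − 7.
Before the tax: set 347 − 2P = 4P − 7 → P* = $59, Q* = 229.
With the tax collected from buyers, demand (in seller-price terms) shifts: Qd = 347 − 2(P + 27).
New equilibrium: buyers pay $77, producers receive $50, Q = 193. (Wedge: Pb − Ps = 27.)
Quantity falls by |ΔQ| = |229 − 193| = 36.
DWL = ½ · t · |ΔQ| = ½ · 27 · 36 = $486.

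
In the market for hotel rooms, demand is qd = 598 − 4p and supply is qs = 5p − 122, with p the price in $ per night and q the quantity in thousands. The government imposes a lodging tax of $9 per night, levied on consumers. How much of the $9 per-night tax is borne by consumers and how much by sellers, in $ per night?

Consumers bear $5 per night; sellers bear $4 per night.

Before the tax: set 598 − 4p = 5p − 122 → p* = $80, q* = 278.
With the tax collected from consumers, demand (in seller-price terms) shifts: qd = 598 − 4(p + 9).
New equilibrium: consumers pay $85, sellers receive $76, q = 258. (Wedge: pb − ps = 9.)
Burden on consumers: $5; on sellers: $4. (They sum to $9.)
The less price-elastic side of the market bears the larger share of a per-unit tax.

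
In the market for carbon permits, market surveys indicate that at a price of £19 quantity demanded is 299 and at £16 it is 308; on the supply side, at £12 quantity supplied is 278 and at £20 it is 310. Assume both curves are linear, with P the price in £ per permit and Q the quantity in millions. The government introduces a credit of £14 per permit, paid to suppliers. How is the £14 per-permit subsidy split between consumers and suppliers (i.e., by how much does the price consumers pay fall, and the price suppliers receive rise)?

Consumers gain £8 per permit; suppliers gain £6 per permit.

Demand slope: (308 − 299)/(16 − 19) = -3, so Qd = 356 − 3P.
Supply slope: (310 − 278)/(20 − 12) = 4, so Qs = 4P + 230.
Without the subsidy, 356 − 3P = 4P + 230 gives 7P = 126, so P* = £18 and Q* = 302.
With a per-unit subsidy paid to suppliers, each receives P + 14 per unit sold, so supply becomes Qs = 4(P + 14) + 230.
New equilibrium: consumers pay £10, suppliers receive £24, Q = 326. (Wedge: Pb − Ps = −14.)
Gain to consumers: £8; to suppliers: £6. (They sum to £14.)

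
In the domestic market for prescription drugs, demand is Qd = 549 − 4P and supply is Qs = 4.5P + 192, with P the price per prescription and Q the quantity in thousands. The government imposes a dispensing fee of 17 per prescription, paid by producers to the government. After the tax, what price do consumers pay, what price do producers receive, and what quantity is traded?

Consumers pay 51; producers receive 34; quantity = 345.

Before the tax: set 549 − 4P = 4.5P + 192 → P* = 42, Q* = 381.
With the tax collected from producers, supply shifts: Qs = 4.5(P − 17) + 192.
Solving gives Q = 345 with consumers paying 51 and producers receiving 34 (the 17 wedge).
The less price-elastic side of the market bears the larger share of a per-unit tax.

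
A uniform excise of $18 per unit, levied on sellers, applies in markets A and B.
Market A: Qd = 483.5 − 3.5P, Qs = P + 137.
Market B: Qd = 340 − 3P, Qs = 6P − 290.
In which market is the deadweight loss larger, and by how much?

Market A: pre-tax P* = $77, Q* = 214; post-tax Q = 200; deadweight loss = $126.
Market B: pre-tax P* = $70, Q* = 130; post-tax Q = 94; deadweight loss = $324.
Difference: $126 vs $324 → market B is larger by $198.

Market B, by $198.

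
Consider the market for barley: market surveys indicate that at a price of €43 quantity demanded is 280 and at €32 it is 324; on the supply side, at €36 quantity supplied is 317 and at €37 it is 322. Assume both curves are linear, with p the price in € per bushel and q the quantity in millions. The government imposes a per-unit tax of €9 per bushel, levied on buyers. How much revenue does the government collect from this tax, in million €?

Tax revenue = €2628 million.

Demand slope: (324 − 280)/(32 − 43) = -4, so qd = 452 − 4p.
Supply slope: (322 − 317)/(37 − 36) = 5, so qs = 5p + 137.
Without the tax, 452 − 4p = 5p + 137 gives 9p = 315, so p* = €35 and q* = 312.
With the tax collected from buyers, demand (in seller-price terms) shifts: qd = 452 − 4(p + 9).
Solving gives q = 292 with buyers paying €40 and suppliers receiving €31 (the €9 wedge).
Revenue = t · Q = 9 · 292 = €2628.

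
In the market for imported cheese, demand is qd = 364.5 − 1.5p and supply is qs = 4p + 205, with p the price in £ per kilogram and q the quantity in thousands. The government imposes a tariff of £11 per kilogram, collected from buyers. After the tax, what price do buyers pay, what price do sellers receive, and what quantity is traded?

Buyers pay £37; sellers receive £26; quantity = 309.

Before the tax: set 364.5 − 1.5p = 4p + 205 → p* = £29, q* = 321.
With the tax collected from buyers, demand (in seller-price terms) shifts: qd = 364.5 − 1.5(p + 11).
New equilibrium: buyers pay £37, sellers receive £26, q = 309. (Wedge: pb − ps = 11.)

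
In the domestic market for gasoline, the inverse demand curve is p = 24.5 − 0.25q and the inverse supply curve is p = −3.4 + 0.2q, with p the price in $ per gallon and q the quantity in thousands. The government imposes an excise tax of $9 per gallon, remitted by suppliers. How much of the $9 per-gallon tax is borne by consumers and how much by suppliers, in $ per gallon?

Rewrite in direct form: qd = 98 − 4p and qs = 5p + 17.
Before the tax: set 98 − 4p = 5p + 17 → p* = $9, q* = 62.
With the tax collected from suppliers, supply shifts: qs = 5(p − 9) + 17.
Solving gives q = 42 with consumers paying $14 and suppliers receiving $5 (the $9 wedge).
Burden on consumers: $5; on suppliers: $4. (They sum to $9.)

Consumers bear $5 per gallon; suppliers bear $4 per gallon.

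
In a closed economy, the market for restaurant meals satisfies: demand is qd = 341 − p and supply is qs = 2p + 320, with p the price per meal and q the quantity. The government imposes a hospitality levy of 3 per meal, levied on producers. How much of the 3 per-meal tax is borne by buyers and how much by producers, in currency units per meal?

Before the tax: set 341 − p = 2p + 320 → p* = 7, q* = 334.
With the tax collected from producers, supply shifts: qs = 2(p − 3) + 320.
New equilibrium: buyers pay 9, producers receive 6, q = 332. (Wedge: pb − ps = 3.)
Burden on buyers: 2; on producers: 1. (They sum to 3.)
The less price-elastic side of the market bears the larger share of a per-unit tax.

Buyers bear 2 per meal; producers bear 1 per meal.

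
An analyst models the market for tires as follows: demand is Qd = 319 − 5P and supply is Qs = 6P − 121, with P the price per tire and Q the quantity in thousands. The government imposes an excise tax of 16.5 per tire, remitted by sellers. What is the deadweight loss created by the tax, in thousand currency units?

Before the tax: set 319 − 5P = 6P − 121 → P* = 40, Q* = 119.
With the tax collected from sellers, supply shifts: Qs = 6(P − 16.5) − 121.
New equilibrium: buyers pay 49, sellers receive 32.5, Q = 74. (Wedge: Pb − Ps = 16.5.)
Quantity falls by |ΔQ| = |119 − 74| = 45.
DWL = ½ · t · |ΔQ| = ½ · 16.5 · 45 = 371.25.

Deadweight loss = 371.25 thousand.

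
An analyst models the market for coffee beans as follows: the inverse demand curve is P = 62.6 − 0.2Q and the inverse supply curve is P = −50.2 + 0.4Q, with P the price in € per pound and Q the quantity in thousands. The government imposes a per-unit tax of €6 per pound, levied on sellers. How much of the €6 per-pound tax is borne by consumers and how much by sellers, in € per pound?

Rewrite in direct form: Qd = 313 − 5P and Qs = 2.5P + 125.5.
Without the tax, 313 − 5P = 2.5P + 125.5 gives 7.5P = 187.5, so P* = €25 and Q* = 188.
With the tax collected from sellers, supply shifts: Qs = 2.5(P − 6) + 125.5.
Solving gives Q = 178 with consumers paying €27 and sellers receiving €21 (the €6 wedge).
Burden on consumers: €2; on sellers: €4. (They sum to €6.)
The less price-elastic side of the market bears the larger share of a per-unit tax.

Consumers bear €2 per pound; sellers bear €4 per pound.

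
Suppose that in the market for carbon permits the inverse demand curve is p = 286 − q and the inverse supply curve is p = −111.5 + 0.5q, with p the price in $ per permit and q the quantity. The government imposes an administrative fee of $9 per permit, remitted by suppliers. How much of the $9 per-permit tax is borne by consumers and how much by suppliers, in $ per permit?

Rewrite in direct form: qd = 286 − p and qs = 2p + 223.
Before the tax: set 286 − p = 2p + 223 → p* = $21, q* = 265.
With the tax collected from suppliers, supply shifts: qs = 2(p − 9) + 223.
Solving gives q = 259 with consumers paying $27 and suppliers receiving $18 (the $9 wedge).
Burden on consumers: $6; on suppliers: $3. (They sum to $9.)

Consumers bear $6 per permit; suppliers bear $3 per permit.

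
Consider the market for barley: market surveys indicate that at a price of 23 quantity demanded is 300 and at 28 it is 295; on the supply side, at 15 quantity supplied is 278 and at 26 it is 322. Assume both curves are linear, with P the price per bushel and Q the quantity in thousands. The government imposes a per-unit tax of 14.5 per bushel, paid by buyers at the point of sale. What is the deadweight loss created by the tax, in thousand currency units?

Deadweight loss = 84.1 thousand.

Demand slope: (295 − 300)/(28 − 23) = -1, so Qd = 323 − P.
Supply slope: (322 − 278)/(26 − 15) = 4, so Qs = 4P + 218.
Without the tax, 323 − P = 4P + 218 gives 5P = 105, so P* = 21 and Q* = 302.
With the tax collected from buyers, demand (in seller-price terms) shifts: Qd = 323 − (P + 14.5).
Solving gives Q = 290.4 with buyers paying 32.6 and suppliers receiving 18.1 (the 14.5 wedge).
Quantity falls by |ΔQ| = |302 − 290.4| = 11.6.
DWL = ½ · t · |ΔQ| = ½ · 14.5 · 11.6 = 84.1.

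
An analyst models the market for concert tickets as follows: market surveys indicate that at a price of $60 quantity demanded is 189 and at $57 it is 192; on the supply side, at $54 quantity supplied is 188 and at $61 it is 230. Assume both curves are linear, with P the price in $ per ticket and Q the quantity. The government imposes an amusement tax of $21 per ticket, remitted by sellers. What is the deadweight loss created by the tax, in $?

Deadweight loss = $189.

Demand slope: (192 − 189)/(57 − 60) = -1, so Qd = 249 − P.
Supply slope: (230 − 188)/(61 − 54) = 6, so Qs = 6P − 136.
Without the tax, 249 − P = 6P − 136 gives 7P = 385, so P* = $55 and Q* = 194.
With the tax collected from sellers, supply shifts: Qs = 6(P − 21) − 136.
Solving gives Q = 176 with consumers paying $73 and sellers receiving $52 (the $21 wedge).
Quantity falls by |ΔQ| = |194 − 176| = 18.
DWL = ½ · t · |ΔQ| = ½ · 21 · 18 = $189.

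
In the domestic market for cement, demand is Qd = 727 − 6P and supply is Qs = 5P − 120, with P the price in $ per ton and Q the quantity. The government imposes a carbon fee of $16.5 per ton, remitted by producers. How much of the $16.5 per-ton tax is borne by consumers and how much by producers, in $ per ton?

Without the tax, 727 − 6P = 5P − 120 gives 11P = 847, so P* = $77 and Q* = 265.
With the tax collected from producers, supply shifts: Qs = 5(P − 16.5) − 120.
Solving gives Q = 220 with consumers paying $84.5 and producers receiving $68 (the $16.5 wedge).
Burden on consumers: $7.5; on producers: $9. (They sum to $16.5.)

Consumers bear $7.5 per ton; producers bear $9 per ton.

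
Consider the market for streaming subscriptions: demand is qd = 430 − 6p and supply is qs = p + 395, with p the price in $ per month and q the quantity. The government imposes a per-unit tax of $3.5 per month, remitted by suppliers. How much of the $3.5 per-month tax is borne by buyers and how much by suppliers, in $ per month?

Without the tax, 430 − 6p = p + 395 gives 7p = 35, so p* = $5 and q* = 400.
With the tax collected from suppliers, supply shifts: qs = (p − 3.5) + 395.
New equilibrium: buyers pay $5.5, suppliers receive $2, q = 397. (Wedge: pb − ps = 3.5.)
Burden on buyers: $0.5; on suppliers: $3. (They sum to $3.5.)

Buyers bear $0.5 per month; suppliers bear $3 per month.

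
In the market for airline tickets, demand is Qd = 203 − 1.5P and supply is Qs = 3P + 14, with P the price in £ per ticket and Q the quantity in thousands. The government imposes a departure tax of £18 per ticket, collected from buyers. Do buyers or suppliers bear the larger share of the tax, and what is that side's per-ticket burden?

Without the tax, 203 − 1.5P = 3P + 14 gives 4.5P = 189, so P* = £42 and Q* = 140.
With the tax collected from buyers, demand (in seller-price terms) shifts: Qd = 203 − 1.5(P + 18).
Solving gives Q = 122 with buyers paying £54 and suppliers receiving £36 (the £18 wedge).
Per-ticket burden: buyers £12, suppliers £6.
Buyers take the larger share because demand is less price-elastic here (demand slope 1.5 vs supply slope 3).
The less price-elastic side of the market bears the larger share of a per-unit tax.

Buyers bear the larger share: £12 per ticket.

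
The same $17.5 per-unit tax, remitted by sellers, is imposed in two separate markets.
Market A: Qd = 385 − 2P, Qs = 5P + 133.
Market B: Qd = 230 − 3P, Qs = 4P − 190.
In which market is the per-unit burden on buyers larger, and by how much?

Market A, by $2.5.

Market A: pre-tax P* = $36, Q* = 313; post-tax Q = 288; per-unit burden on buyers = $12.5.
Market B: pre-tax P* = $60, Q* = 50; post-tax Q = 20; per-unit burden on buyers = $10.
Difference: $12.5 vs $10 → market A is larger by $2.5.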